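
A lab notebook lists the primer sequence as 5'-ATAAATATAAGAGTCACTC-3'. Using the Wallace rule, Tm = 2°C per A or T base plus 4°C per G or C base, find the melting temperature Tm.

48°C

Base counts: G=2, A=9, C=3, T=5
A+T = 14, G+C = 5
Tm = 2×14 + 4×5 = 48°C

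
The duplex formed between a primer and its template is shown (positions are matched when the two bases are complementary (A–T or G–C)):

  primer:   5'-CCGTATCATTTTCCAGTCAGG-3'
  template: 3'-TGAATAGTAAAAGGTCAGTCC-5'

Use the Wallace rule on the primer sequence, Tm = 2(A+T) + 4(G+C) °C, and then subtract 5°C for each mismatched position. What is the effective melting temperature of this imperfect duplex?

52°C

Primer base counts: A=4, T=7, G=4, C=6 → A+T=11, G+C=10
Perfect-match Tm = 2(11) + 4(10) = 22 + 40 = 62°C
Mismatches (positions where the bases are not complementary): 2 (at positions 1, 3)
Effective Tm = 62 − 2×5 = 62 − 10 = 52°C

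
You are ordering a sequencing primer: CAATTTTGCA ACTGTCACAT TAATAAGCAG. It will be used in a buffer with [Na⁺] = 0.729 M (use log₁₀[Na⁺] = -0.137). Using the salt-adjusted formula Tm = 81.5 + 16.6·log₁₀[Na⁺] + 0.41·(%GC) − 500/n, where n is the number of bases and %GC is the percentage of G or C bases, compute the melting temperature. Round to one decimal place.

Length n = 30. Scanning the sequence gives G=4, A=11, C=6, T=9.
G+C = 10, so %GC = 10/30 × 100 = 33.333%
Salt term: 16.6 × (-0.137) = -2.274
GC term: 0.41 × 33.333 = 13.667; length term: −500/30 = −16.667
Tm = 81.5 + (-2.274) + 13.667 − 16.667 = 76.226 → 76.2°C

76.2°C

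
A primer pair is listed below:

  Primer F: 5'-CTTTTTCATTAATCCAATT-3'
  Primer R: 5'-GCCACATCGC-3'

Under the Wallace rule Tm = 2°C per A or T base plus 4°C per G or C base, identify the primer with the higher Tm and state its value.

Primer F, 46°C

Primer F: A+T=15, G+C=4 → Tm = 2(15)+4(4) = 46°C
Primer R: A+T=3, G+C=7 → Tm = 2(3)+4(7) = 34°C
46°C vs 34°C → primer F is higher.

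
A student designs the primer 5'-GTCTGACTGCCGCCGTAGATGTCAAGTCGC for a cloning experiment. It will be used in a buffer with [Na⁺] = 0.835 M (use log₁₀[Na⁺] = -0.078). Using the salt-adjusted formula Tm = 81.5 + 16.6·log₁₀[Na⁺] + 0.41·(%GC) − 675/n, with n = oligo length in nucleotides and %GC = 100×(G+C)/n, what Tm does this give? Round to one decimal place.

Length n = 30. Scanning the sequence gives C=9, G=9, A=5, T=7.
G+C = 18, so %GC = 18/30 × 100 = 60%
Salt term: 16.6 × (-0.078) = -1.295
GC term: 0.41 × 60 = 24.6; length term: −675/30 = −22.5
Tm = 81.5 + (-1.295) + 24.6 − 22.5 = 82.305 → 82.3°C

82.3°C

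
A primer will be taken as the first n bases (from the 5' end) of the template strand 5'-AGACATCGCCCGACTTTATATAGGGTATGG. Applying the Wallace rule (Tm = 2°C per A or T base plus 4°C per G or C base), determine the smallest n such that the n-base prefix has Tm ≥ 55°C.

n = 19

First 18 bases: AGACATCGCCCGACTTTA → Tm = 54°C (< 55°C)
First 19 bases: AGACATCGCCCGACTTTAT → Tm = 56°C (≥ 55°C)
Each additional base adds 2°C (A/T) or 4°C (G/C), so Tm is non-decreasing in n; n = 19 is the first length to reach 55°C.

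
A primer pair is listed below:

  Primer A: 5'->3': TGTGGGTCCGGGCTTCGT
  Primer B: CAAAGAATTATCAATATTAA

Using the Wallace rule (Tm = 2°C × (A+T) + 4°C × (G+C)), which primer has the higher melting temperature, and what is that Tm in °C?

Primer A: A+T=6, G+C=12 → Tm = 2(6)+4(12) = 60°C
Primer B: A+T=17, G+C=3 → Tm = 2(17)+4(3) = 46°C
60°C vs 46°C → primer A is higher.

Primer A, 60°C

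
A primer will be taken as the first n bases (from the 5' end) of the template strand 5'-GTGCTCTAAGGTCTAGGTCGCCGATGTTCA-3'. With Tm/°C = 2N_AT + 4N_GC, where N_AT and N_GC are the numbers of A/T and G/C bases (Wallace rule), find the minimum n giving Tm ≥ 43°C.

First 14 bases: GTGCTCTAAGGTCT → Tm = 42°C (< 43°C)
First 15 bases: GTGCTCTAAGGTCTA → Tm = 44°C (≥ 43°C)
Each additional base adds 2°C (A/T) or 4°C (G/C), so Tm is non-decreasing in n; n = 15 is the first length to reach 43°C.

n = 15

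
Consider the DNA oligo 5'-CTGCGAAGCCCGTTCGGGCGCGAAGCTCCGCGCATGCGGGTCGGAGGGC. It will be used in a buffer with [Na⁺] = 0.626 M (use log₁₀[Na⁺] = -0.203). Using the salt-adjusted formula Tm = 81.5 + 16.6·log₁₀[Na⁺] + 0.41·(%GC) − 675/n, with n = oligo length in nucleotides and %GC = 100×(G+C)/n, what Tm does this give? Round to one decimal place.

Length n = 49. T=6, C=16, A=6, G=21
G+C = 37, so %GC = 37/49 × 100 = 75.51%
Salt term: 16.6 × (-0.203) = -3.37
GC term: 0.41 × 75.51 = 30.959; length term: −675/49 = −13.776
Tm = 81.5 + (-3.37) + 30.959 − 13.776 = 95.313 → 95.3°C

95.3°C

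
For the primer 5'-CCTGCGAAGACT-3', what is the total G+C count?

7

Scanning the sequence gives G=3, A=3, C=4, T=2.
Total G or C: 3 + 4 = 7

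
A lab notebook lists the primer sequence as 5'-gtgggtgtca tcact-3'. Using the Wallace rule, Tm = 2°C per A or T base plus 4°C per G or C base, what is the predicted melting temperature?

46°C

Scanning the sequence gives C=3, A=2, G=5, T=5.
A+T = 7, G+C = 8
Tm = 4·8 + 2·7 = 32 + 14 = 46°C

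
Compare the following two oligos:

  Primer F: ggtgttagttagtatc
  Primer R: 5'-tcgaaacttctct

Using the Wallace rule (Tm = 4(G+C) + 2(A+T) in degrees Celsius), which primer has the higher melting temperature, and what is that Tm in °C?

Primer F: A+T=10, G+C=6 → Tm = 2(10)+4(6) = 44°C
Primer R: A+T=8, G+C=5 → Tm = 2(8)+4(5) = 36°C
44°C vs 36°C → primer F is higher.

Primer F, 44°C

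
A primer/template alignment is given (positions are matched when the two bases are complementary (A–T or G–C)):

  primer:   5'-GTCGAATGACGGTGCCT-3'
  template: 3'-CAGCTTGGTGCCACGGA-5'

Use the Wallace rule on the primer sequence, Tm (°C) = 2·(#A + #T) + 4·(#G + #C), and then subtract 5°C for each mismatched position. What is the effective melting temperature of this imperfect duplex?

44°C

Primer base counts: A=3, T=4, G=6, C=4 → A+T=7, G+C=10
Perfect-match Tm = 2(7) + 4(10) = 14 + 40 = 54°C
Mismatches (positions where the bases are not complementary): 2 (at positions 7, 8)
Effective Tm = 54 − 2×5 = 54 − 10 = 44°C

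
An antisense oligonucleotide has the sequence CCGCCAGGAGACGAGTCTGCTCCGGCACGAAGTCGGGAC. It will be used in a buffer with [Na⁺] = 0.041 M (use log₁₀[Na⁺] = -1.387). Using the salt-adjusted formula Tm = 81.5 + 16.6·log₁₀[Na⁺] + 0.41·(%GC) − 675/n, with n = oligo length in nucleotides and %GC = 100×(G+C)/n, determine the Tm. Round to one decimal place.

69.6°C

Length n = 39. Base counts: C=13, G=14, A=8, T=4
G+C = 27, so %GC = 27/39 × 100 = 69.231%
Salt term: 16.6 × (-1.387) = -23.024
GC term: 0.41 × 69.231 = 28.385; length term: −675/39 = −17.308
Tm = 81.5 + (-23.024) + 28.385 − 17.308 = 69.553 → 69.6°C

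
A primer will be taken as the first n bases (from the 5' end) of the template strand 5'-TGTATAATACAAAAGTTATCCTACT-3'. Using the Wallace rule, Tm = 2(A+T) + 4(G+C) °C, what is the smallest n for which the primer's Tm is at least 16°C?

First 6 bases: TGTATA → Tm = 14°C (< 16°C)
First 7 bases: TGTATAA → Tm = 16°C (≥ 16°C)
Each additional base adds 2°C (A/T) or 4°C (G/C), so Tm is non-decreasing in n; n = 7 is the first length to reach 16°C.

n = 7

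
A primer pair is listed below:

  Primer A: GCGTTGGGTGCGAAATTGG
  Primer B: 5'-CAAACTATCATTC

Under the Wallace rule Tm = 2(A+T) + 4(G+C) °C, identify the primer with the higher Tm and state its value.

Primer A, 60°C

Primer A: A+T=8, G+C=11 → Tm = 2(8)+4(11) = 60°C
Primer B: A+T=9, G+C=4 → Tm = 2(9)+4(4) = 34°C
60°C vs 34°C → primer A is higher.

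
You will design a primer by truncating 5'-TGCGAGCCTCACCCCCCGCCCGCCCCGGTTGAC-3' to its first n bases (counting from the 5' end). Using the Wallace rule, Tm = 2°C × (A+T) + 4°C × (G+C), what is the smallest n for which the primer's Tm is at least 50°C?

n = 15

First 14 bases: TGCGAGCCTCACCC → Tm = 48°C (< 50°C)
First 15 bases: TGCGAGCCTCACCCC → Tm = 52°C (≥ 50°C)
Since every base adds ≥2°C, Tm only increases with n, so the threshold is first crossed at n = 15.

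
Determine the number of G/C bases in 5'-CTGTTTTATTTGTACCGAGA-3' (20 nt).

7

G=4, C=3, T=9, A=4
G+C = 4 + 3 = 7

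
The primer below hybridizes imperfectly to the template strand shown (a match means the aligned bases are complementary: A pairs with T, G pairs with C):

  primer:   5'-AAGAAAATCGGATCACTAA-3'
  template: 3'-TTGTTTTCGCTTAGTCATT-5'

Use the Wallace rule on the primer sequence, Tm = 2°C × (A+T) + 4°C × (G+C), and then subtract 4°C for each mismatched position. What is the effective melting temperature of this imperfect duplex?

34°C

Primer base counts: A=10, T=3, G=3, C=3 → A+T=13, G+C=6
Perfect-match Tm = 2(13) + 4(6) = 26 + 24 = 50°C
Mismatches (positions where the bases are not complementary): 4 (at positions 3, 8, 11, 16)
Effective Tm = 50 − 4×4 = 50 − 16 = 34°C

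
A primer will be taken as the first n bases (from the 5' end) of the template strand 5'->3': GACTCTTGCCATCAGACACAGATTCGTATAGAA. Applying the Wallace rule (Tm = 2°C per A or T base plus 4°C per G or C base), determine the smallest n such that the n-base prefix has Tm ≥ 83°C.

n = 29

First 28 bases: GACTCTTGCCATCAGACACAGATTCGTA → Tm = 82°C (< 83°C)
First 29 bases: GACTCTTGCCATCAGACACAGATTCGTAT → Tm = 84°C (≥ 83°C)
Each additional base adds 2°C (A/T) or 4°C (G/C), so Tm is non-decreasing in n; n = 29 is the first length to reach 83°C.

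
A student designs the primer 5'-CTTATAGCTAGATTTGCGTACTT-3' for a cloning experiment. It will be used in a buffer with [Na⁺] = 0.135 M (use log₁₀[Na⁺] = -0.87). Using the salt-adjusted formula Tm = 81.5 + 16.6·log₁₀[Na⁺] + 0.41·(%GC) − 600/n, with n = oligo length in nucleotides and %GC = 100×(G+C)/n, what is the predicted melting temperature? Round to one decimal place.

Length n = 23. Base counts: G=4, A=5, C=4, T=10
G+C = 8, so %GC = 8/23 × 100 = 34.783%
Salt term: 16.6 × (-0.87) = -14.442
GC term: 0.41 × 34.783 = 14.261; length term: −600/23 = −26.087
Tm = 81.5 + (-14.442) + 14.261 − 26.087 = 55.232 → 55.2°C

55.2°C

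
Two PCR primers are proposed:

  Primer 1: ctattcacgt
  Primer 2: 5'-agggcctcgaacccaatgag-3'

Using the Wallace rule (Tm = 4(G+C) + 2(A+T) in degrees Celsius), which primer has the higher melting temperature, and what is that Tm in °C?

Primer 2, 64°C

Primer 1: A+T=6, G+C=4 → Tm = 2(6)+4(4) = 28°C
Primer 2: A+T=8, G+C=12 → Tm = 2(8)+4(12) = 64°C
28°C vs 64°C → primer 2 is higher.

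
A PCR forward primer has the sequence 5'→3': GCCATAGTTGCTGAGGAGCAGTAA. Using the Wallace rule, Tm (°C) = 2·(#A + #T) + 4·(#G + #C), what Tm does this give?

72°C

Scanning the sequence gives G=8, A=7, C=4, T=5.
So N_AT = 12 and N_GC = 12.
Tm = 4·12 + 2·12 = 48 + 24 = 72°C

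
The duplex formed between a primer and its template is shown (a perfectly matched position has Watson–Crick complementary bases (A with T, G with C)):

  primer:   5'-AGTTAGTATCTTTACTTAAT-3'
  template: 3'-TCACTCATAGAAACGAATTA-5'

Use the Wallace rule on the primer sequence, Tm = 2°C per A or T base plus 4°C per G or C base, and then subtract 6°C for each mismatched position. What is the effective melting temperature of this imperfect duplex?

36°C

Primer base counts: A=6, T=10, G=2, C=2 → A+T=16, G+C=4
Perfect-match Tm = 2(16) + 4(4) = 32 + 16 = 48°C
Mismatches (positions where the bases are not complementary): 2 (at positions 4, 14)
Effective Tm = 48 − 2×6 = 48 − 12 = 36°C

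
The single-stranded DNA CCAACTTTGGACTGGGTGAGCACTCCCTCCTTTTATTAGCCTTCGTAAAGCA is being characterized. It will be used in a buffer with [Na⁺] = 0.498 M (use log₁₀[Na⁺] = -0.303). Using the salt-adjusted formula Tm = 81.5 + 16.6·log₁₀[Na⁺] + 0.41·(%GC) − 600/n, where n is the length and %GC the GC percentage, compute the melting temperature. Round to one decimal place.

Length n = 52. Counting bases: T=16, C=15, A=11, G=10
G+C = 25, so %GC = 25/52 × 100 = 48.077%
Salt term: 16.6 × (-0.303) = -5.03
GC term: 0.41 × 48.077 = 19.712; length term: −600/52 = −11.538
Tm = 81.5 + (-5.03) + 19.712 − 11.538 = 84.644 → 84.6°C

84.6°C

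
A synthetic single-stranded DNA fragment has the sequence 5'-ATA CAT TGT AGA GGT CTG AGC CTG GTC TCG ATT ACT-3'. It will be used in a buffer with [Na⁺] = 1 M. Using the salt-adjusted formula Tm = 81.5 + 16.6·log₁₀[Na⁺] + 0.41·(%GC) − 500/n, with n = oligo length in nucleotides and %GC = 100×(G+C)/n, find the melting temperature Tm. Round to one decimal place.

85.8°C

Length n = 36. Scanning the sequence gives G=9, C=7, T=12, A=8.
G+C = 16, so %GC = 16/36 × 100 = 44.444%
Salt term: 16.6 × (0) = 0
GC term: 0.41 × 44.444 = 18.222; length term: −500/36 = −13.889
Tm = 81.5 + (0) + 18.222 − 13.889 = 85.833 → 85.8°C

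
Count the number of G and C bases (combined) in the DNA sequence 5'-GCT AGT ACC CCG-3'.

8

G=3, C=5, T=2, A=2
G+C = 3 + 5 = 8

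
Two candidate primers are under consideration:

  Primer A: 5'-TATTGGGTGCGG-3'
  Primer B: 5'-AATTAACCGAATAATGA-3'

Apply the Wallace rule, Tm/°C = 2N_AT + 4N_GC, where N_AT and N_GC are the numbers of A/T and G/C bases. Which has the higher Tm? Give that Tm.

Primer B, 42°C

Primer A: A+T=5, G+C=7 → Tm = 2(5)+4(7) = 38°C
Primer B: A+T=13, G+C=4 → Tm = 2(13)+4(4) = 42°C
38°C vs 42°C → primer B is higher.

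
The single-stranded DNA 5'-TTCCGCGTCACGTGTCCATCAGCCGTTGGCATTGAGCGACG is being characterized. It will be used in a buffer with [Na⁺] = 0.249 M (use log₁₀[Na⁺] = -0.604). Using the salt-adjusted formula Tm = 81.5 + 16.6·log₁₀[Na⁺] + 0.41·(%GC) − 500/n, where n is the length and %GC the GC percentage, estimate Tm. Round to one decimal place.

Length n = 41. C=13, G=12, A=6, T=10
G+C = 25, so %GC = 25/41 × 100 = 60.976%
Salt term: 16.6 × (-0.604) = -10.026
GC term: 0.41 × 60.976 = 25; length term: −500/41 = −12.195
Tm = 81.5 + (-10.026) + 25 − 12.195 = 84.279 → 84.3°C

84.3°C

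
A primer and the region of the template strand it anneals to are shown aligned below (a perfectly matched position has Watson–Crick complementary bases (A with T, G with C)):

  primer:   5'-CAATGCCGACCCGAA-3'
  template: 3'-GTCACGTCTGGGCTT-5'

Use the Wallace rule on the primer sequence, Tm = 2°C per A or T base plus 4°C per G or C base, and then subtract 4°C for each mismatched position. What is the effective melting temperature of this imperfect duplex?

Primer base counts: A=5, T=1, G=3, C=6 → A+T=6, G+C=9
Perfect-match Tm = 2(6) + 4(9) = 12 + 36 = 48°C
Mismatches (positions where the bases are not complementary): 2 (at positions 3, 7)
Effective Tm = 48 − 2×4 = 48 − 8 = 40°C

40°C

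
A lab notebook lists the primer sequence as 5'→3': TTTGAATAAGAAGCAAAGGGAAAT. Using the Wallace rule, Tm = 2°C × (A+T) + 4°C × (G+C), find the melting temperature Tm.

Scanning the sequence gives A=12, G=6, T=5, C=1.
A+T = 17, G+C = 7
Tm = 2(17) + 4(7) = 34 + 28 = 62°C

62°C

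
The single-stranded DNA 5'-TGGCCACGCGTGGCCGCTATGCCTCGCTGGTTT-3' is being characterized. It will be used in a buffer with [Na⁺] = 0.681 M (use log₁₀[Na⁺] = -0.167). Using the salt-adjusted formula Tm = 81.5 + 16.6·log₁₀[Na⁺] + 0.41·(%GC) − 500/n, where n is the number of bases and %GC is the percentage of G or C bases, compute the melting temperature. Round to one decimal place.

90.9°C

Length n = 33. Base counts: A=2, G=11, C=11, T=9
G+C = 22, so %GC = 22/33 × 100 = 66.667%
Salt term: 16.6 × (-0.167) = -2.772
GC term: 0.41 × 66.667 = 27.333; length term: −500/33 = −15.152
Tm = 81.5 + (-2.772) + 27.333 − 15.152 = 90.909 → 90.9°C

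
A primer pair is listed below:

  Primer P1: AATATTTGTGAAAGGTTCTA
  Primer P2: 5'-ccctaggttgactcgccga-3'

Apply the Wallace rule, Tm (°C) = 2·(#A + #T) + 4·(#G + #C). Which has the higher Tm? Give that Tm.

Primer P2, 62°C

Primer P1: A+T=15, G+C=5 → Tm = 2(15)+4(5) = 50°C
Primer P2: A+T=7, G+C=12 → Tm = 2(7)+4(12) = 62°C
50°C vs 62°C → primer P2 is higher.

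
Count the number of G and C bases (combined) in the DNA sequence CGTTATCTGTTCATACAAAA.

Base counts: T=7, A=7, G=2, C=4
G+C = 2 + 4 = 6

6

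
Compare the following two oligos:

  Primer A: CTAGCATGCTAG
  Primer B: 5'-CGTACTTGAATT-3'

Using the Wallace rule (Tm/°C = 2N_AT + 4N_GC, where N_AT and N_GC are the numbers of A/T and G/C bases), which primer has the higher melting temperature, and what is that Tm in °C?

Primer A: A+T=6, G+C=6 → Tm = 2(6)+4(6) = 36°C
Primer B: A+T=8, G+C=4 → Tm = 2(8)+4(4) = 32°C
36°C vs 32°C → primer A is higher.

Primer A, 36°C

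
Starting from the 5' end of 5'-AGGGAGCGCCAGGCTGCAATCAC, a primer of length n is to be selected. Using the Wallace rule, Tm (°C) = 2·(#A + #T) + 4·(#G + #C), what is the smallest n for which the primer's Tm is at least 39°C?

First 11 bases: AGGGAGCGCCA → Tm = 38°C (< 39°C)
First 12 bases: AGGGAGCGCCAG → Tm = 42°C (≥ 39°C)
Each additional base adds 2°C (A/T) or 4°C (G/C), so Tm is non-decreasing in n; n = 12 is the first length to reach 39°C.

n = 12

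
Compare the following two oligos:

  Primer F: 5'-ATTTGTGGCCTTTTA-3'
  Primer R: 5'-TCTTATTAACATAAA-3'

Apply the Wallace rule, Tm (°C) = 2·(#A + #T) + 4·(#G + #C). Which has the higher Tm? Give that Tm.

Primer F: A+T=10, G+C=5 → Tm = 2(10)+4(5) = 40°C
Primer R: A+T=13, G+C=2 → Tm = 2(13)+4(2) = 34°C
40°C vs 34°C → primer F is higher.

Primer F, 40°C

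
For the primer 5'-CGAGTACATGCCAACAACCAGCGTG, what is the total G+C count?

Counting bases: T=3, A=8, C=8, G=6
G+C = 6 + 8 = 14

14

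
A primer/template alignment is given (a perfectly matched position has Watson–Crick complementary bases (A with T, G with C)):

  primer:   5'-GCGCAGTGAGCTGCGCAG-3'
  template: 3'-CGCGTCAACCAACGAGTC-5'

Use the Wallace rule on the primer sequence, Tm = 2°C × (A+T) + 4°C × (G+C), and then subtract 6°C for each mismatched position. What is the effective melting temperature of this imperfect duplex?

Primer base counts: A=3, T=2, G=8, C=5 → A+T=5, G+C=13
Perfect-match Tm = 2(5) + 4(13) = 10 + 52 = 62°C
Mismatches (positions where the bases are not complementary): 4 (at positions 8, 9, 11, 15)
Effective Tm = 62 − 4×6 = 62 − 24 = 38°C

38°C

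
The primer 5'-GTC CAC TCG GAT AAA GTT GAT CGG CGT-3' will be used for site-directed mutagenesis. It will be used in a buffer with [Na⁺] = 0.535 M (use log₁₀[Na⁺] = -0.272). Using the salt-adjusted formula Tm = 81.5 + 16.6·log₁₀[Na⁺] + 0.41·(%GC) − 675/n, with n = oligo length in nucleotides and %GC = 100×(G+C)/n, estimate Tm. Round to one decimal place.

Length n = 27. A=6, C=6, T=7, G=8
G+C = 14, so %GC = 14/27 × 100 = 51.852%
Salt term: 16.6 × (-0.272) = -4.515
GC term: 0.41 × 51.852 = 21.259; length term: −675/27 = −25
Tm = 81.5 + (-4.515) + 21.259 − 25 = 73.244 → 73.2°C

73.2°C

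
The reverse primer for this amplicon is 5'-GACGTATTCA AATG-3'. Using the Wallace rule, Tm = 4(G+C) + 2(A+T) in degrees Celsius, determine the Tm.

38°C

C=2, T=4, G=3, A=5
So N_AT = 9 and N_GC = 5.
Tm = 2×9 + 4×5 = 38°C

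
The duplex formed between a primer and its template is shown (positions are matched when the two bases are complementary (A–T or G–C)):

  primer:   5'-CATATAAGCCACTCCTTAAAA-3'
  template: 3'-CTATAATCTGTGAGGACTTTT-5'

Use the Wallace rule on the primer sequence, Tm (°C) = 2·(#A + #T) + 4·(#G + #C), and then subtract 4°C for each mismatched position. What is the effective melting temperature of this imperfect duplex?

Primer base counts: A=9, T=5, G=1, C=6 → A+T=14, G+C=7
Perfect-match Tm = 2(14) + 4(7) = 28 + 28 = 56°C
Mismatches (positions where the bases are not complementary): 4 (at positions 1, 6, 9, 17)
Effective Tm = 56 − 4×4 = 56 − 16 = 40°C

40°C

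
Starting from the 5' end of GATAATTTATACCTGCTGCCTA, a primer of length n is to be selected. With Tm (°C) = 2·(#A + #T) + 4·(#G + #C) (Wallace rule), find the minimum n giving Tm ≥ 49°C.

n = 19

First 18 bases: GATAATTTATACCTGCTG → Tm = 48°C (< 49°C)
First 19 bases: GATAATTTATACCTGCTGC → Tm = 52°C (≥ 49°C)
Since every base adds ≥2°C, Tm only increases with n, so the threshold is first crossed at n = 19.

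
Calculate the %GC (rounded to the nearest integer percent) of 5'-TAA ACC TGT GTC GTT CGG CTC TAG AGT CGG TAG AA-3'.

Counting bases: A=8, T=10, G=10, C=7
G+C = 10 + 7 = 17 out of 35 bases
%GC = 17/35 × 100 = 48.57% ≈ 49%

49%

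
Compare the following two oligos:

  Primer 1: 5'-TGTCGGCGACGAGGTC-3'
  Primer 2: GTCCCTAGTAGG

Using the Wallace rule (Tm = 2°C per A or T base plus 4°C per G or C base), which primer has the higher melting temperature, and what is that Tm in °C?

Primer 1: A+T=5, G+C=11 → Tm = 2(5)+4(11) = 54°C
Primer 2: A+T=5, G+C=7 → Tm = 2(5)+4(7) = 38°C
54°C vs 38°C → primer 1 is higher.

Primer 1, 54°C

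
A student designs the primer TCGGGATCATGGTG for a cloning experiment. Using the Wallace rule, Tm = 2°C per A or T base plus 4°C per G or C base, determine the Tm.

44°C

A=2, C=2, T=4, G=6
So N_AT = 6 and N_GC = 8.
Tm = 2(6) + 4(8) = 12 + 32 = 44°C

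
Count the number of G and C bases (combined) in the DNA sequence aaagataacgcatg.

Scanning the sequence gives C=2, T=2, G=3, A=7.
Total G or C: 3 + 2 = 5

5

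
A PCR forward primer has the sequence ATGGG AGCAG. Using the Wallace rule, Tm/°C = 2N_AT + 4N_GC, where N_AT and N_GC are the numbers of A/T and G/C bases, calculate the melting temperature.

32°C

Scanning the sequence gives T=1, G=5, C=1, A=3.
A+T = 4, G+C = 6
Tm = 4·6 + 2·4 = 24 + 8 = 32°C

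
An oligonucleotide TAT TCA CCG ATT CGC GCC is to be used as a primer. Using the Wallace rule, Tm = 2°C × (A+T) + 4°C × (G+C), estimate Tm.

56°C

C=7, T=5, A=3, G=3
A+T = 8, G+C = 10
Tm = 4·10 + 2·8 = 40 + 16 = 56°C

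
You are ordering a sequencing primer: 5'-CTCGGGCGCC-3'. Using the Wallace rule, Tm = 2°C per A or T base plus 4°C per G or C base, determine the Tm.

Base counts: T=1, A=0, G=4, C=5
A+T = 1, G+C = 9
Tm = 2(1) + 4(9) = 2 + 36 = 38°C

38°C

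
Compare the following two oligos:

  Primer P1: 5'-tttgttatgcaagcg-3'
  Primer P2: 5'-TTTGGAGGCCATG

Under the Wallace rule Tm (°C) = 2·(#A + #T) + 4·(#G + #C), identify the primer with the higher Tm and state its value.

Primer P1: A+T=9, G+C=6 → Tm = 2(9)+4(6) = 42°C
Primer P2: A+T=6, G+C=7 → Tm = 2(6)+4(7) = 40°C
42°C vs 40°C → primer P1 is higher.

Primer P1, 42°C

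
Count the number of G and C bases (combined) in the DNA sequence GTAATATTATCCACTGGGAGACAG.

10

G=6, C=4, T=6, A=8
G+C = 6 + 4 = 10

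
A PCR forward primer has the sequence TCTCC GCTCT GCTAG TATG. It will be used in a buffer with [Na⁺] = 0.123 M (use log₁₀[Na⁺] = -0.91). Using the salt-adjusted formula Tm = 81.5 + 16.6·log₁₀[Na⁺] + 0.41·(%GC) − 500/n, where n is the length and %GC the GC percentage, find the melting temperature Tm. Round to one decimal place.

Length n = 19. Base counts: G=4, C=6, A=2, T=7
G+C = 10, so %GC = 10/19 × 100 = 52.632%
Salt term: 16.6 × (-0.91) = -15.106
GC term: 0.41 × 52.632 = 21.579; length term: −500/19 = −26.316
Tm = 81.5 + (-15.106) + 21.579 − 26.316 = 61.657 → 61.7°C

61.7°C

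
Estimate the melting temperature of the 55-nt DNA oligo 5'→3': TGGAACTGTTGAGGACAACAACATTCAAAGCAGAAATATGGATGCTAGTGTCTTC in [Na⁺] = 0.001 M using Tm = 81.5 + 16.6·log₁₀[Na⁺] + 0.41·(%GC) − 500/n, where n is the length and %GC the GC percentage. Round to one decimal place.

Length n = 55. Counting bases: G=13, C=9, T=14, A=19
G+C = 22, so %GC = 22/55 × 100 = 40%
Salt term: 16.6 × (-3) = -49.8
GC term: 0.41 × 40 = 16.4; length term: −500/55 = −9.091
Tm = 81.5 + (-49.8) + 16.4 − 9.091 = 39.009 → 39.0°C

39.0°C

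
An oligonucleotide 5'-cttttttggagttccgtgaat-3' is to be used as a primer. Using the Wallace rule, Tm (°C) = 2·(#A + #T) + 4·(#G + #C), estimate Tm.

58°C

Base counts: C=3, G=5, A=3, T=10
So N_AT = 13 and N_GC = 8.
Tm = 2×13 + 4×8 = 58°C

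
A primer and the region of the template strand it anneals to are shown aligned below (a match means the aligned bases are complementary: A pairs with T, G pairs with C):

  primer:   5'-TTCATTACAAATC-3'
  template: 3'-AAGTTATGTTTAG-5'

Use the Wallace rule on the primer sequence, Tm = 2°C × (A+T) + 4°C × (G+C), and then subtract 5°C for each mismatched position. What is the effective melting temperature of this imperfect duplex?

Primer base counts: A=5, T=5, G=0, C=3 → A+T=10, G+C=3
Perfect-match Tm = 2(10) + 4(3) = 20 + 12 = 32°C
Mismatches (positions where the bases are not complementary): 1 (at position 5)
Effective Tm = 32 − 1×5 = 32 − 5 = 27°C

27°C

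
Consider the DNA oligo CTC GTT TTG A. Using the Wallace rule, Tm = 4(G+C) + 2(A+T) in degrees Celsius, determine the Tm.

28°C

Base counts: G=2, A=1, T=5, C=2
A+T = 6, G+C = 4
Tm = 4·4 + 2·6 = 16 + 12 = 28°C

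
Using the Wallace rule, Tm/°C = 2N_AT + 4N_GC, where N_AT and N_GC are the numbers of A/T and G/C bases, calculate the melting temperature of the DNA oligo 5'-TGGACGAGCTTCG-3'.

42°C

Scanning the sequence gives G=5, A=2, C=3, T=3.
AT pairs contribute 5, GC pairs contribute 8.
Tm = 2(5) + 4(8) = 10 + 32 = 42°C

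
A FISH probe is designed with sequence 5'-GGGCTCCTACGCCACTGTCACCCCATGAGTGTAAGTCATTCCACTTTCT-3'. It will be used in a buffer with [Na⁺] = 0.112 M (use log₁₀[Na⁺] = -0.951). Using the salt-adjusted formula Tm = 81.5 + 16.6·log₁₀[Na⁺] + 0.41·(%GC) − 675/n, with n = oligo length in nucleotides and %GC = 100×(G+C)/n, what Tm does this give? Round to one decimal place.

Length n = 49. T=14, C=17, A=9, G=9
G+C = 26, so %GC = 26/49 × 100 = 53.061%
Salt term: 16.6 × (-0.951) = -15.787
GC term: 0.41 × 53.061 = 21.755; length term: −675/49 = −13.776
Tm = 81.5 + (-15.787) + 21.755 − 13.776 = 73.692 → 73.7°C

73.7°C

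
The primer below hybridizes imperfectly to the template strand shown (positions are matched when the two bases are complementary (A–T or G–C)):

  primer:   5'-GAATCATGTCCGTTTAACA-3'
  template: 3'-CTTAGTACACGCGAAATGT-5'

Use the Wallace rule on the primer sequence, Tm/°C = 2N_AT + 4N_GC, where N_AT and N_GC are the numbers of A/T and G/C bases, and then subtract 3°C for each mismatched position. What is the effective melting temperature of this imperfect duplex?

Primer base counts: A=6, T=6, G=3, C=4 → A+T=12, G+C=7
Perfect-match Tm = 2(12) + 4(7) = 24 + 28 = 52°C
Mismatches (positions where the bases are not complementary): 3 (at positions 10, 13, 16)
Effective Tm = 52 − 3×3 = 52 − 9 = 43°C

43°C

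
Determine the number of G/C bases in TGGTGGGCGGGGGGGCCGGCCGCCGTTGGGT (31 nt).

T=5, A=0, G=19, C=7
Total G or C: 19 + 7 = 26

26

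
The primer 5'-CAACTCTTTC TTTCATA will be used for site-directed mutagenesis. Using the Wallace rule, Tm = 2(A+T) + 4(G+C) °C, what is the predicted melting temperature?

Scanning the sequence gives A=4, T=8, C=5, G=0.
AT pairs contribute 12, GC pairs contribute 5.
Tm = 2(12) + 4(5) = 24 + 20 = 44°C

44°C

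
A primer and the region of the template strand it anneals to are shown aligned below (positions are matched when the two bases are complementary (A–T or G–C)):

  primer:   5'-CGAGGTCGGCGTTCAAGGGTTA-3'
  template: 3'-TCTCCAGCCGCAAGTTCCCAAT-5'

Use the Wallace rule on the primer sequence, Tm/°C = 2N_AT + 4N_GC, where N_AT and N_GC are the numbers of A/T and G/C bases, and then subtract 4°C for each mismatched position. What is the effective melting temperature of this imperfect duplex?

66°C

Primer base counts: A=4, T=5, G=9, C=4 → A+T=9, G+C=13
Perfect-match Tm = 2(9) + 4(13) = 18 + 52 = 70°C
Mismatches (positions where the bases are not complementary): 1 (at position 1)
Effective Tm = 70 − 1×4 = 70 − 4 = 66°C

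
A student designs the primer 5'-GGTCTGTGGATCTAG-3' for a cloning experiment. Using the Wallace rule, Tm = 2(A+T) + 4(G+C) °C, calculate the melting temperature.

Scanning the sequence gives C=2, G=6, A=2, T=5.
AT pairs contribute 7, GC pairs contribute 8.
Tm = 4·8 + 2·7 = 32 + 14 = 46°C

46°C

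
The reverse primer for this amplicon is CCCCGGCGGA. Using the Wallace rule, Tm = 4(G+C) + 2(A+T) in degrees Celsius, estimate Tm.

Counting bases: G=4, C=5, A=1, T=0
AT pairs contribute 1, GC pairs contribute 9.
Tm = 4·9 + 2·1 = 36 + 2 = 38°C

38°C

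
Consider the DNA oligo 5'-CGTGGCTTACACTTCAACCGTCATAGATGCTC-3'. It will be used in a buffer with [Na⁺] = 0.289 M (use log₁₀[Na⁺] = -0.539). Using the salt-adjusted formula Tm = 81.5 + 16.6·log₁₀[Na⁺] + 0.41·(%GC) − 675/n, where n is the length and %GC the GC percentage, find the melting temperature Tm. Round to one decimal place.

72.0°C

Length n = 32. A=7, G=6, T=9, C=10
G+C = 16, so %GC = 16/32 × 100 = 50%
Salt term: 16.6 × (-0.539) = -8.947
GC term: 0.41 × 50 = 20.5; length term: −675/32 = −21.094
Tm = 81.5 + (-8.947) + 20.5 − 21.094 = 71.959 → 72.0°C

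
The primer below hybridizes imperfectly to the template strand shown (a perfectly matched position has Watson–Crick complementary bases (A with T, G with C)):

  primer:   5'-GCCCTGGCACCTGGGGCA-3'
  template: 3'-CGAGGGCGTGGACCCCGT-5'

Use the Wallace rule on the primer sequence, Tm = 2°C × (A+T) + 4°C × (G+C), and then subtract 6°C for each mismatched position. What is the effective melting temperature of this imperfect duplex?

46°C

Primer base counts: A=2, T=2, G=7, C=7 → A+T=4, G+C=14
Perfect-match Tm = 2(4) + 4(14) = 8 + 56 = 64°C
Mismatches (positions where the bases are not complementary): 3 (at positions 3, 5, 6)
Effective Tm = 64 − 3×6 = 64 − 18 = 46°C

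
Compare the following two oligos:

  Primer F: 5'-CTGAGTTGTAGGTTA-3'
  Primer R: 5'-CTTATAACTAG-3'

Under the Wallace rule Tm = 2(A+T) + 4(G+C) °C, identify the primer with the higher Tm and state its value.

Primer F: A+T=9, G+C=6 → Tm = 2(9)+4(6) = 42°C
Primer R: A+T=8, G+C=3 → Tm = 2(8)+4(3) = 28°C
42°C vs 28°C → primer F is higher.

Primer F, 42°C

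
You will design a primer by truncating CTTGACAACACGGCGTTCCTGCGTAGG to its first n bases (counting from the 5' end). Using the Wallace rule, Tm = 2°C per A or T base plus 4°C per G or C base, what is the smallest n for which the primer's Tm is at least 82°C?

n = 26

First 25 bases: CTTGACAACACGGCGTTCCTGCGTA → Tm = 78°C (< 82°C)
First 26 bases: CTTGACAACACGGCGTTCCTGCGTAG → Tm = 82°C (≥ 82°C)
Each additional base adds 2°C (A/T) or 4°C (G/C), so Tm is non-decreasing in n; n = 26 is the first length to reach 82°C.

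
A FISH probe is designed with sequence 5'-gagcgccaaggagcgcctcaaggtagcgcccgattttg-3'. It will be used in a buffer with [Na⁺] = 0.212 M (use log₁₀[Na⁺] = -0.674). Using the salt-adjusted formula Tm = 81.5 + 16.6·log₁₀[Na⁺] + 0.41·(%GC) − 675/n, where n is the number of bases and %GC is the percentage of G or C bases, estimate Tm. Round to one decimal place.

Length n = 38. Scanning the sequence gives T=6, C=11, G=13, A=8.
G+C = 24, so %GC = 24/38 × 100 = 63.158%
Salt term: 16.6 × (-0.674) = -11.188
GC term: 0.41 × 63.158 = 25.895; length term: −675/38 = −17.763
Tm = 81.5 + (-11.188) + 25.895 − 17.763 = 78.444 → 78.4°C

78.4°C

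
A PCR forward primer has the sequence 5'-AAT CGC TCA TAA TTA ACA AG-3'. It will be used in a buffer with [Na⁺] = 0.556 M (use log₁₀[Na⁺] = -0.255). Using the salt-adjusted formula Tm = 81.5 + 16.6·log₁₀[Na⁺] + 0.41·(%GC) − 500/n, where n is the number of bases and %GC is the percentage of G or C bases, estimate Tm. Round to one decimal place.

64.6°C

Length n = 20. Base counts: T=5, G=2, C=4, A=9
G+C = 6, so %GC = 6/20 × 100 = 30%
Salt term: 16.6 × (-0.255) = -4.233
GC term: 0.41 × 30 = 12.3; length term: −500/20 = −25
Tm = 81.5 + (-4.233) + 12.3 − 25 = 64.567 → 64.6°C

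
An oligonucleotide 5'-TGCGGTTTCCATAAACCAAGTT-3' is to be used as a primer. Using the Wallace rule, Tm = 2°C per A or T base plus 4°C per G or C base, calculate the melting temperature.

62°C

Base counts: A=6, T=7, G=4, C=5
So N_AT = 13 and N_GC = 9.
Tm = 2×13 + 4×9 = 62°C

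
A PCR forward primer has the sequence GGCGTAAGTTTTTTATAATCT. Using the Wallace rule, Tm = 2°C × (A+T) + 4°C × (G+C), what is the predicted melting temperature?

54°C

Base counts: A=5, T=10, C=2, G=4
So N_AT = 15 and N_GC = 6.
Tm = 2(15) + 4(6) = 30 + 24 = 54°C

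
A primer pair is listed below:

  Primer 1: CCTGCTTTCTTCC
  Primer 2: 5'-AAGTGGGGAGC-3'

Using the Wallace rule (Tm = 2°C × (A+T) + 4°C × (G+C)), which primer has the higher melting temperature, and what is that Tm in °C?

Primer 1, 40°C

Primer 1: A+T=6, G+C=7 → Tm = 2(6)+4(7) = 40°C
Primer 2: A+T=4, G+C=7 → Tm = 2(4)+4(7) = 36°C
40°C vs 36°C → primer 1 is higher.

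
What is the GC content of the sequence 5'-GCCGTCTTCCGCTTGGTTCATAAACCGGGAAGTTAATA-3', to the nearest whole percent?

Scanning the sequence gives T=11, A=9, C=9, G=9.
G+C = 9 + 9 = 18 out of 38 bases
%GC = 18/38 × 100 = 47.37% ≈ 47%

47%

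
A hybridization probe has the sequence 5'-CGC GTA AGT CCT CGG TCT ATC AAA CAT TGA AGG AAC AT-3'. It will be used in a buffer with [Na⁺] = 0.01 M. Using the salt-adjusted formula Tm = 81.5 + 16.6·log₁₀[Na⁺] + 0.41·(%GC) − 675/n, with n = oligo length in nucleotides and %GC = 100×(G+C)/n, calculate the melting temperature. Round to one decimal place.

48.9°C

Length n = 38. Base counts: G=8, C=9, A=12, T=9
G+C = 17, so %GC = 17/38 × 100 = 44.737%
Salt term: 16.6 × (-2) = -33.2
GC term: 0.41 × 44.737 = 18.342; length term: −675/38 = −17.763
Tm = 81.5 + (-33.2) + 18.342 − 17.763 = 48.879 → 48.9°C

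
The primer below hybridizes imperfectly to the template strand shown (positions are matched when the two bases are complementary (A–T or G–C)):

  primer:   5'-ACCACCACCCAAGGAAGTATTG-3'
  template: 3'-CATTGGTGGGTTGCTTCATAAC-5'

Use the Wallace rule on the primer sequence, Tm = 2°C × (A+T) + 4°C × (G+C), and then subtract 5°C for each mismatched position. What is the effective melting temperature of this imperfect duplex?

46°C

Primer base counts: A=8, T=3, G=4, C=7 → A+T=11, G+C=11
Perfect-match Tm = 2(11) + 4(11) = 22 + 44 = 66°C
Mismatches (positions where the bases are not complementary): 4 (at positions 1, 2, 3, 13)
Effective Tm = 66 − 4×5 = 66 − 20 = 46°C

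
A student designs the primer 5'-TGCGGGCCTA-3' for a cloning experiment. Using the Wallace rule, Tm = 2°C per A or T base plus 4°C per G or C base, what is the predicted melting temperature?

Scanning the sequence gives A=1, T=2, G=4, C=3.
So N_AT = 3 and N_GC = 7.
Tm = 2×3 + 4×7 = 34°C

34°C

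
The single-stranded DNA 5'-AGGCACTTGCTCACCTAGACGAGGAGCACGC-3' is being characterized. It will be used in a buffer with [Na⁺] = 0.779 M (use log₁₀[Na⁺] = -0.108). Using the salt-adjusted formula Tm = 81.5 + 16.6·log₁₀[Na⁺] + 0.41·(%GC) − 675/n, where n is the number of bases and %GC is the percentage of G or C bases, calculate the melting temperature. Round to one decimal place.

83.1°C

Length n = 31. Scanning the sequence gives C=10, A=8, G=9, T=4.
G+C = 19, so %GC = 19/31 × 100 = 61.29%
Salt term: 16.6 × (-0.108) = -1.793
GC term: 0.41 × 61.29 = 25.129; length term: −675/31 = −21.774
Tm = 81.5 + (-1.793) + 25.129 − 21.774 = 83.062 → 83.1°C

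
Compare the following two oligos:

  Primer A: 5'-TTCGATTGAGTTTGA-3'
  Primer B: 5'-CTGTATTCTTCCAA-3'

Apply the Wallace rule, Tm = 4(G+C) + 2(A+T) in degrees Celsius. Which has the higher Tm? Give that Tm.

Primer A, 40°C

Primer A: A+T=10, G+C=5 → Tm = 2(10)+4(5) = 40°C
Primer B: A+T=9, G+C=5 → Tm = 2(9)+4(5) = 38°C
40°C vs 38°C → primer A is higher.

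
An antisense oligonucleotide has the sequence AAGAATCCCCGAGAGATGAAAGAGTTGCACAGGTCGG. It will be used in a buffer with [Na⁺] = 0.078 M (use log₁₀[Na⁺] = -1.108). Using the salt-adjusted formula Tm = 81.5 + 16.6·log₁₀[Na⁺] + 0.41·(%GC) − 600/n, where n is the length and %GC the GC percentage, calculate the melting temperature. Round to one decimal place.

67.9°C

Length n = 37. Base counts: T=5, A=13, G=12, C=7
G+C = 19, so %GC = 19/37 × 100 = 51.351%
Salt term: 16.6 × (-1.108) = -18.393
GC term: 0.41 × 51.351 = 21.054; length term: −600/37 = −16.216
Tm = 81.5 + (-18.393) + 21.054 − 16.216 = 67.945 → 67.9°C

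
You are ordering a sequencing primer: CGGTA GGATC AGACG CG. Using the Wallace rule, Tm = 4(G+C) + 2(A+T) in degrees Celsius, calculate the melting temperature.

Counting bases: C=4, T=2, G=7, A=4
AT pairs contribute 6, GC pairs contribute 11.
Tm = 4·11 + 2·6 = 44 + 12 = 56°C

56°C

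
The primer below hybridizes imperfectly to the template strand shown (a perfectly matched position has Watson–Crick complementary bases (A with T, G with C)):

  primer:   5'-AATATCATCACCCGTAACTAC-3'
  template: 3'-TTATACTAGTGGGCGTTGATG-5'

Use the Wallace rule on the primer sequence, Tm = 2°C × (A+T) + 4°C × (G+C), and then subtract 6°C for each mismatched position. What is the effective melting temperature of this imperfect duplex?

46°C

Primer base counts: A=8, T=5, G=1, C=7 → A+T=13, G+C=8
Perfect-match Tm = 2(13) + 4(8) = 26 + 32 = 58°C
Mismatches (positions where the bases are not complementary): 2 (at positions 6, 15)
Effective Tm = 58 − 2×6 = 58 − 12 = 46°C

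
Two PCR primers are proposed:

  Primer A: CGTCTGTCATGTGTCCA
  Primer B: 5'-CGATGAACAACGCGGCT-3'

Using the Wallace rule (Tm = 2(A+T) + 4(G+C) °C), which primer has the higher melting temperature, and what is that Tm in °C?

Primer B, 54°C

Primer A: A+T=8, G+C=9 → Tm = 2(8)+4(9) = 52°C
Primer B: A+T=7, G+C=10 → Tm = 2(7)+4(10) = 54°C
52°C vs 54°C → primer B is higher.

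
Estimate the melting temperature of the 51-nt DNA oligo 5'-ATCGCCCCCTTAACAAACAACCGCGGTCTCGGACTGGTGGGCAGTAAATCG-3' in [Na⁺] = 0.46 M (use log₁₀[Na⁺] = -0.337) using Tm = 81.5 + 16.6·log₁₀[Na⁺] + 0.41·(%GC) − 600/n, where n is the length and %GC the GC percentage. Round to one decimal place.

Length n = 51. Counting bases: A=13, T=9, G=13, C=16
G+C = 29, so %GC = 29/51 × 100 = 56.863%
Salt term: 16.6 × (-0.337) = -5.594
GC term: 0.41 × 56.863 = 23.314; length term: −600/51 = −11.765
Tm = 81.5 + (-5.594) + 23.314 − 11.765 = 87.455 → 87.5°C

87.5°C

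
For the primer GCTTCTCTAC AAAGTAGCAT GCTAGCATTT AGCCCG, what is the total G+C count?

17

Counting bases: C=10, G=7, T=10, A=9
G+C = 7 + 10 = 17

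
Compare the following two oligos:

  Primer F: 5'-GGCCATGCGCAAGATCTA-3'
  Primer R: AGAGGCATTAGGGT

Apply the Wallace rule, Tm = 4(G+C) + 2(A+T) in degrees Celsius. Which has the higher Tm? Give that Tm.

Primer F, 56°C

Primer F: A+T=8, G+C=10 → Tm = 2(8)+4(10) = 56°C
Primer R: A+T=7, G+C=7 → Tm = 2(7)+4(7) = 42°C
56°C vs 42°C → primer F is higher.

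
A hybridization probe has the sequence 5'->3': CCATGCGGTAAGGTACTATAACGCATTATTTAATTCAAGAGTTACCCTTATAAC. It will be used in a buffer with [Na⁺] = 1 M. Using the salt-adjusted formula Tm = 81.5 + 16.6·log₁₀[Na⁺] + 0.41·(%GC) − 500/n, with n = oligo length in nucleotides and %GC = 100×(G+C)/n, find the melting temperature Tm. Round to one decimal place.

Length n = 54. Base counts: C=11, G=8, A=18, T=17
G+C = 19, so %GC = 19/54 × 100 = 35.185%
Salt term: 16.6 × (0) = 0
GC term: 0.41 × 35.185 = 14.426; length term: −500/54 = −9.259
Tm = 81.5 + (0) + 14.426 − 9.259 = 86.667 → 86.7°C

86.7°C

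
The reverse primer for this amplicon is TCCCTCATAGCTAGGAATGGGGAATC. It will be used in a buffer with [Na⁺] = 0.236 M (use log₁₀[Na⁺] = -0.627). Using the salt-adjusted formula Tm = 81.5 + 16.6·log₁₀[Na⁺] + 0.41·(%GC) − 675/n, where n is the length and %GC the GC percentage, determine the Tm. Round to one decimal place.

Length n = 26. Scanning the sequence gives C=6, G=7, T=6, A=7.
G+C = 13, so %GC = 13/26 × 100 = 50%
Salt term: 16.6 × (-0.627) = -10.408
GC term: 0.41 × 50 = 20.5; length term: −675/26 = −25.962
Tm = 81.5 + (-10.408) + 20.5 − 25.962 = 65.63 → 65.6°C

65.6°C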